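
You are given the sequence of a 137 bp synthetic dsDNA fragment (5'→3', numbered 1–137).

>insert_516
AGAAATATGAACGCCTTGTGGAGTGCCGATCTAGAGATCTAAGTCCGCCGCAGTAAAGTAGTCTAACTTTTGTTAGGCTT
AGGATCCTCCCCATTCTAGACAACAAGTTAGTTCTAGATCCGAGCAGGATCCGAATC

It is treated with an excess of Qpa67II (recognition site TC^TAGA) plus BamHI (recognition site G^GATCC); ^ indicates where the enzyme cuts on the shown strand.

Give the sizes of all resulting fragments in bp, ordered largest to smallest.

Qpa67II sites (TCTAGA) start at positions 30, 95, 113.
Qpa67II cuts after base 2 of each site, so after positions 31, 96, 114.
BamHI sites (GGATCC) start at positions 82, 127.
BamHI cuts after the first base of each site, so after positions 82, 127.
Combined cut positions: 31, 82, 96, 114, 127.
Linear molecule, 5 cuts → 6 fragments:
  1–31 → 31 bp
  32–82 → 51 bp
  83–96 → 14 bp
  97–114 → 18 bp
  115–127 → 13 bp
  128–137 → 10 bp
Sorted largest to smallest: 51, 31, 18, 14, 13, 10 bp.

51, 31, 18, 14, 13, 10 bp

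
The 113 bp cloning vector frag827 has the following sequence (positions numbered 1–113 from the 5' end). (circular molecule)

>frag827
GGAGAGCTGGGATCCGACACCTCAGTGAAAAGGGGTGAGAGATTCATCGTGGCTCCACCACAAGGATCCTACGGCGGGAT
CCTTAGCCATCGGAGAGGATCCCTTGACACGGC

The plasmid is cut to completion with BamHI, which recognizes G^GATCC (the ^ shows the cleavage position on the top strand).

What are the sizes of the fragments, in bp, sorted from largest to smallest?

54, 26, 20, 13 bp

BamHI sites (GGATCC) start at positions 10, 64, 77, 97.
BamHI cuts after the first base of each site, so after positions 10, 64, 77, 97.
Circular molecule, 4 cuts → 4 fragments:
  11–64 → 54 bp
  65–77 → 13 bp
  78–97 → 20 bp
  98–113 then 1–10 → 16 + 10 = 26 bp
Sorted largest to smallest: 54, 26, 20, 13 bp.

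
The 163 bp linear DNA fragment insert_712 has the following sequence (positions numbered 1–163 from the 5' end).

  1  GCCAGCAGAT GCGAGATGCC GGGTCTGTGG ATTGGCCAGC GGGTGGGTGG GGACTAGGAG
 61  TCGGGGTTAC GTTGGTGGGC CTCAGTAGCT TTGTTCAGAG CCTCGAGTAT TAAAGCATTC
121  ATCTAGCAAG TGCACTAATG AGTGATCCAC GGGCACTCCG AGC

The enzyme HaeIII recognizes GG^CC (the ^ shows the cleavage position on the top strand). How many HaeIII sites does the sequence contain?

GGCC occurs starting at positions 34, 78.
HaeIII cuts at 2 sites.

2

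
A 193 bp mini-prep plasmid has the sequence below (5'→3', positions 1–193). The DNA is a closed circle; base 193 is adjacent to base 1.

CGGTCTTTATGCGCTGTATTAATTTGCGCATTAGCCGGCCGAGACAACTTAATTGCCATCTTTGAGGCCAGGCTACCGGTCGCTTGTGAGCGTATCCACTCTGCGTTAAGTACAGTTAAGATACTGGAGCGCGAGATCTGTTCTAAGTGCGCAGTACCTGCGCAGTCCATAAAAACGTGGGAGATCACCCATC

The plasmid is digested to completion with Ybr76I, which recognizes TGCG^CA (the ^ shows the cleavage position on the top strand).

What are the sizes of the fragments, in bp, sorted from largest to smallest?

Ybr76I sites (TGCGCA) start at positions 25, 148, 159.
Ybr76I cuts after base 4 of each site, so after positions 28, 151, 162.
Circular molecule, 3 cuts → 3 fragments:
  29–151 → 123 bp
  152–162 → 11 bp
  163–193 then 1–28 → 31 + 28 = 59 bp
Sorted largest to smallest: 123, 59, 11 bp.

123, 59, 11 bp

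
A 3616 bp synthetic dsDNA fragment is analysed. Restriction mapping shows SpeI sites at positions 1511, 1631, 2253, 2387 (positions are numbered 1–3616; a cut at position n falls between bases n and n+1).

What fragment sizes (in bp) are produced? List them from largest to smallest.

Linear molecule, 4 cuts → 5 fragments:
  1511 − 0 = 1511 bp
  1631 − 1511 = 120 bp
  2253 − 1631 = 622 bp
  2387 − 2253 = 134 bp
  3616 − 2387 = 1229 bp
Sorted largest to smallest: 1511, 1229, 622, 134, 120 bp.

1511, 1229, 622, 134, 120 bp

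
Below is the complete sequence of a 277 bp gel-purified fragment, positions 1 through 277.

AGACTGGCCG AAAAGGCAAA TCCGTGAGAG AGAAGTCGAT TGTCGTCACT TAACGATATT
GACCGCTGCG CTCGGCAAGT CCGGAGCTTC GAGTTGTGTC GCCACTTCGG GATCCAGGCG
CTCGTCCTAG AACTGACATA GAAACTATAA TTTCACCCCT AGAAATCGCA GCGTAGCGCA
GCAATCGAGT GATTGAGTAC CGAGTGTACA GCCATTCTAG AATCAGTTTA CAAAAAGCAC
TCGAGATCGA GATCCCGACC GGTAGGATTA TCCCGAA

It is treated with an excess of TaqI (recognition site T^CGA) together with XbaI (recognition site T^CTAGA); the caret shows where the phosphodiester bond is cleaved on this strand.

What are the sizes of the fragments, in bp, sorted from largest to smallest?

96, 53, 36, 31, 30, 25, 6 bp

TaqI sites (TCGA) start at positions 36, 89, 185, 241, 247.
TaqI cuts after the first base of each site, so after positions 36, 89, 185, 241, 247.
The XbaI site (TCTAGA) starts at position 216.
XbaI cuts after the first base of each site, so after position 216.
Combined cut positions: 36, 89, 185, 216, 241, 247.
Linear molecule, 6 cuts → 7 fragments:
  1–36 → 36 bp
  37–89 → 53 bp
  90–185 → 96 bp
  186–216 → 31 bp
  217–241 → 25 bp
  242–247 → 6 bp
  248–277 → 30 bp
Sorted largest to smallest: 96, 53, 36, 31, 30, 25, 6 bp.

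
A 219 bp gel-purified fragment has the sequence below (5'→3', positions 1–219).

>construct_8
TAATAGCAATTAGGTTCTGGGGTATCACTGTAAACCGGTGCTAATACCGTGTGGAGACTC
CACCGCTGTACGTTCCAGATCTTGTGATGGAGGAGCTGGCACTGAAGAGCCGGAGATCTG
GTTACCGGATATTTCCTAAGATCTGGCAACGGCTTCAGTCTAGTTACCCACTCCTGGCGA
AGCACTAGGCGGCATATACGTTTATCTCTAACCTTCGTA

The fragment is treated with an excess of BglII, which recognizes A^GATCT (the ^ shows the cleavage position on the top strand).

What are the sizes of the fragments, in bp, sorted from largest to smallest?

80, 77, 37, 25 bp

BglII sites (AGATCT) start at positions 77, 114, 139.
BglII cuts after the first base of each site, so after positions 77, 114, 139.
Linear molecule, 3 cuts → 4 fragments:
  1–77 → 77 bp
  78–114 → 37 bp
  115–139 → 25 bp
  140–219 → 80 bp
Sorted largest to smallest: 80, 77, 37, 25 bp.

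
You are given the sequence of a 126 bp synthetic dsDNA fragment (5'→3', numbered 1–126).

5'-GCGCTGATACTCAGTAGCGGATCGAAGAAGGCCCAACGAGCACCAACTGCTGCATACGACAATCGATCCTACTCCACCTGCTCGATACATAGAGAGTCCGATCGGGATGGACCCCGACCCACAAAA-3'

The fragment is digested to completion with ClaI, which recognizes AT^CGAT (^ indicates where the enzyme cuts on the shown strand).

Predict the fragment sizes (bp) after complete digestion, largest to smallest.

63, 63 bp

The ClaI site (ATCGAT) starts at position 62.
ClaI cuts after base 2 of each site, so after position 63.
Linear molecule, 1 cut → 2 fragments:
  1–63 → 63 bp
  64–126 → 63 bp
Sorted largest to smallest: 63, 63 bp.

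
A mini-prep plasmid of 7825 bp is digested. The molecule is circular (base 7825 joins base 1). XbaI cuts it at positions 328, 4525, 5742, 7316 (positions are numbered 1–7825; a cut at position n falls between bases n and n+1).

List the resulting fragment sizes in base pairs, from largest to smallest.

4197, 1574, 1217, 837 bp

Circular molecule, 4 cuts → 4 fragments:
  4525 − 328 = 4197 bp
  5742 − 4525 = 1217 bp
  7316 − 5742 = 1574 bp
  wrap: 7825 − 7316 + 328 = 837 bp
Sorted largest to smallest: 4197, 1574, 1217, 837 bp.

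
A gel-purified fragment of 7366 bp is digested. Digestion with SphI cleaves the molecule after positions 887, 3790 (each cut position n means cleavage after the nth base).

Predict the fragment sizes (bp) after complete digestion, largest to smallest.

Linear molecule, 2 cuts → 3 fragments:
  887 − 0 = 887 bp
  3790 − 887 = 2903 bp
  7366 − 3790 = 3576 bp
Sorted largest to smallest: 3576, 2903, 887 bp.

3576, 2903, 887 bp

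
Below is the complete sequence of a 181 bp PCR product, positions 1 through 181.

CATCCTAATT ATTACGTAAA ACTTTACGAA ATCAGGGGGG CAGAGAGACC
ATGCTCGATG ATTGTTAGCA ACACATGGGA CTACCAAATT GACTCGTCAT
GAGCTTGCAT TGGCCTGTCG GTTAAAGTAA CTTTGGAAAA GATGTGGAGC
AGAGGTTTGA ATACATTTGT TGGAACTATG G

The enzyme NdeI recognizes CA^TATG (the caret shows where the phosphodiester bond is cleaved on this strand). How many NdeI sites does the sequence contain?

0

No occurrence of CATATG is present in the sequence.
NdeI does not cut: 0 sites.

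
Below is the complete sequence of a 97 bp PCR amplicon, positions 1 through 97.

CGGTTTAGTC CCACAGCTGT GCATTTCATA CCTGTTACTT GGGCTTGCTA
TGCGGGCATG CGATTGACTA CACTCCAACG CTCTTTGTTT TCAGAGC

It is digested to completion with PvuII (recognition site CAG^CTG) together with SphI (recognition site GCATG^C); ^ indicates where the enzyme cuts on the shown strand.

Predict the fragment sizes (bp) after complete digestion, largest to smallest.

The PvuII site (CAGCTG) starts at position 14.
PvuII cuts after base 3 of each site, so after position 16.
The SphI site (GCATGC) starts at position 56.
SphI cuts after base 5 of each site (before the last base), so after position 60.
Combined cut positions: 16, 60.
Linear molecule, 2 cuts → 3 fragments:
  1–16 → 16 bp
  17–60 → 44 bp
  61–97 → 37 bp
Sorted largest to smallest: 44, 37, 16 bp.

44, 37, 16 bp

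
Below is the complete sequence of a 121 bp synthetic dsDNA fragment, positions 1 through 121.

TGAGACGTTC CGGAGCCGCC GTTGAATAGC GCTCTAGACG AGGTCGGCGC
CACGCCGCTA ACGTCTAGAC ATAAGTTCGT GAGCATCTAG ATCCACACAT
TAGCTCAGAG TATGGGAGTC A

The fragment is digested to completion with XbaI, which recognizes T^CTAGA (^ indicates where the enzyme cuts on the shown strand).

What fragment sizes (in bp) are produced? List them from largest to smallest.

XbaI sites (TCTAGA) start at positions 33, 64, 86.
XbaI cuts after the first base of each site, so after positions 33, 64, 86.
Linear molecule, 3 cuts → 4 fragments:
  1–33 → 33 bp
  34–64 → 31 bp
  65–86 → 22 bp
  87–121 → 35 bp
Sorted largest to smallest: 35, 33, 31, 22 bp.

35, 33, 31, 22 bp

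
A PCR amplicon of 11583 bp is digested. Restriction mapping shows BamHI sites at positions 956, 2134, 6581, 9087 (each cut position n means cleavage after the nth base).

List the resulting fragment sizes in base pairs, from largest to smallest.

Linear molecule, 4 cuts → 5 fragments:
  956 − 0 = 956 bp
  2134 − 956 = 1178 bp
  6581 − 2134 = 4447 bp
  9087 − 6581 = 2506 bp
  11583 − 9087 = 2496 bp
Sorted largest to smallest: 4447, 2506, 2496, 1178, 956 bp.

4447, 2506, 2496, 1178, 956 bp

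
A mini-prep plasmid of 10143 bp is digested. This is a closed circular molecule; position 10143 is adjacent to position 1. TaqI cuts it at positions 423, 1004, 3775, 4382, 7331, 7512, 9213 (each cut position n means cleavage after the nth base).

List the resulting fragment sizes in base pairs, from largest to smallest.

2949, 2771, 1701, 1353, 607, 581, 181 bp

Circular molecule, 7 cuts → 7 fragments:
  1004 − 423 = 581 bp
  3775 − 1004 = 2771 bp
  4382 − 3775 = 607 bp
  7331 − 4382 = 2949 bp
  7512 − 7331 = 181 bp
  9213 − 7512 = 1701 bp
  wrap: 10143 − 9213 + 423 = 1353 bp
Sorted largest to smallest: 2949, 2771, 1701, 1353, 607, 581, 181 bp.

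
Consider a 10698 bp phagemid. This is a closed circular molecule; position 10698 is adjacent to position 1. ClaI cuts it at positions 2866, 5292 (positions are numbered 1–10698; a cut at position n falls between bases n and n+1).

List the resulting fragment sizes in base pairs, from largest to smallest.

8272, 2426 bp

Circular molecule, 2 cuts → 2 fragments:
  5292 − 2866 = 2426 bp
  wrap: 10698 − 5292 + 2866 = 8272 bp
Sorted largest to smallest: 8272, 2426 bp.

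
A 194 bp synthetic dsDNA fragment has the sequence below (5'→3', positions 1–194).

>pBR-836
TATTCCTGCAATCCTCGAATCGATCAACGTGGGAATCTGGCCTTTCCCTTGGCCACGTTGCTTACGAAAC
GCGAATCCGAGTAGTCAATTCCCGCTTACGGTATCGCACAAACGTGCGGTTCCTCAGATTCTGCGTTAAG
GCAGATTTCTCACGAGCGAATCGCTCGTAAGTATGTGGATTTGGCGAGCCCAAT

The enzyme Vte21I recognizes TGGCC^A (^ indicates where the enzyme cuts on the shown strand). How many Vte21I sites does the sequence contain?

TGGCCA occurs starting at position 50.
Vte21I cuts at 1 site.

1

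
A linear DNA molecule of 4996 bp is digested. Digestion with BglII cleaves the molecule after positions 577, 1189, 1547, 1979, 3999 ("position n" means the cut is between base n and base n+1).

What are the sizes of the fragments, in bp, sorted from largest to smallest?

2020, 997, 612, 577, 432, 358 bp

Linear molecule, 5 cuts → 6 fragments:
  577 − 0 = 577 bp
  1189 − 577 = 612 bp
  1547 − 1189 = 358 bp
  1979 − 1547 = 432 bp
  3999 − 1979 = 2020 bp
  4996 − 3999 = 997 bp
Sorted largest to smallest: 2020, 997, 612, 577, 432, 358 bp.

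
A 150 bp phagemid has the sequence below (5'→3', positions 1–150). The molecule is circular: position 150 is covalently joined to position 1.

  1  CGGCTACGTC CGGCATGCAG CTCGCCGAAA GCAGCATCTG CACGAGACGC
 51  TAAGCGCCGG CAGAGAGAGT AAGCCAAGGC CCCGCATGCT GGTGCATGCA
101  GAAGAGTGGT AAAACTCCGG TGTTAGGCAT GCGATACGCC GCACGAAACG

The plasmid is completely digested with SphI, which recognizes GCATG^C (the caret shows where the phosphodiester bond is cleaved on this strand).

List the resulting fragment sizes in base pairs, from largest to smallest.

SphI sites (GCATGC) start at positions 13, 84, 94, 127.
SphI cuts after base 5 of each site (before the last base), so after positions 17, 88, 98, 131.
Circular molecule, 4 cuts → 4 fragments:
  18–88 → 71 bp
  89–98 → 10 bp
  99–131 → 33 bp
  132–150 then 1–17 → 19 + 17 = 36 bp
Sorted largest to smallest: 71, 36, 33, 10 bp.

71, 36, 33, 10 bp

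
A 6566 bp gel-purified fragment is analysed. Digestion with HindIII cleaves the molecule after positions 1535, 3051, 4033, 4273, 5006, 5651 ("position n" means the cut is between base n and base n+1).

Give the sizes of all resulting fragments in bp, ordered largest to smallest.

Linear molecule, 6 cuts → 7 fragments:
  1535 − 0 = 1535 bp
  3051 − 1535 = 1516 bp
  4033 − 3051 = 982 bp
  4273 − 4033 = 240 bp
  5006 − 4273 = 733 bp
  5651 − 5006 = 645 bp
  6566 − 5651 = 915 bp
Sorted largest to smallest: 1535, 1516, 982, 915, 733, 645, 240 bp.

1535, 1516, 982, 915, 733, 645, 240 bp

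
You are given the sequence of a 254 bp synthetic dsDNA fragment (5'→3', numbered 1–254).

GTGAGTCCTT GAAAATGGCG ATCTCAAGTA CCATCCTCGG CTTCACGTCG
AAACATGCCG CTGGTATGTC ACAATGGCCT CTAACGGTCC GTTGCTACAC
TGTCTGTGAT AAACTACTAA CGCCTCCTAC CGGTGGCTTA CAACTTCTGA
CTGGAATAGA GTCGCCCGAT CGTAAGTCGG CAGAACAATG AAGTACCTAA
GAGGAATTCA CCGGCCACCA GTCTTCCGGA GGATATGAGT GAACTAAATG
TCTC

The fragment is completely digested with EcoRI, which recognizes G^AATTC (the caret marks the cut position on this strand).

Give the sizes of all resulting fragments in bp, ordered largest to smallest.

204, 50 bp

The EcoRI site (GAATTC) starts at position 204.
EcoRI cuts after the first base of each site, so after position 204.
Linear molecule, 1 cut → 2 fragments:
  1–204 → 204 bp
  205–254 → 50 bp
Sorted largest to smallest: 204, 50 bp.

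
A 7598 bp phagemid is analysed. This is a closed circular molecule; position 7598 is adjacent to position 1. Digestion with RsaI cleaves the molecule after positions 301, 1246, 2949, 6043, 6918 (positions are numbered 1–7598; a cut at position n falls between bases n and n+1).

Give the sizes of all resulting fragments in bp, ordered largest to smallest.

Circular molecule, 5 cuts → 5 fragments:
  1246 − 301 = 945 bp
  2949 − 1246 = 1703 bp
  6043 − 2949 = 3094 bp
  6918 − 6043 = 875 bp
  wrap: 7598 − 6918 + 301 = 981 bp
Sorted largest to smallest: 3094, 1703, 981, 945, 875 bp.

3094, 1703, 981, 945, 875 bp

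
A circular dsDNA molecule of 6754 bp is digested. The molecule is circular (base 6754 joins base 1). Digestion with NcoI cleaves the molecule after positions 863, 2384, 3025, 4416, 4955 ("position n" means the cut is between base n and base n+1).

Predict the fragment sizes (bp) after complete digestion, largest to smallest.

2662, 1521, 1391, 641, 539 bp

Circular molecule, 5 cuts → 5 fragments:
  2384 − 863 = 1521 bp
  3025 − 2384 = 641 bp
  4416 − 3025 = 1391 bp
  4955 − 4416 = 539 bp
  wrap: 6754 − 4955 + 863 = 2662 bp
Sorted largest to smallest: 2662, 1521, 1391, 641, 539 bp.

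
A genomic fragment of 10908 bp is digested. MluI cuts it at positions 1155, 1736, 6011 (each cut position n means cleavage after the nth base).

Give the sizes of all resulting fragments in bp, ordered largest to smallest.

Linear molecule, 3 cuts → 4 fragments:
  1155 − 0 = 1155 bp
  1736 − 1155 = 581 bp
  6011 − 1736 = 4275 bp
  10908 − 6011 = 4897 bp
Sorted largest to smallest: 4897, 4275, 1155, 581 bp.

4897, 4275, 1155, 581 bp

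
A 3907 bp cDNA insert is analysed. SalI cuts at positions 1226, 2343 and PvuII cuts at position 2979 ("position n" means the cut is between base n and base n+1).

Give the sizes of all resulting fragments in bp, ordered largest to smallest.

Combined cut positions (sorted): 1226, 2343, 2979.
Linear molecule, 3 cuts → 4 fragments:
  1226 − 0 = 1226 bp
  2343 − 1226 = 1117 bp
  2979 − 2343 = 636 bp
  3907 − 2979 = 928 bp
Sorted largest to smallest: 1226, 1117, 928, 636 bp.

1226, 1117, 928, 636 bp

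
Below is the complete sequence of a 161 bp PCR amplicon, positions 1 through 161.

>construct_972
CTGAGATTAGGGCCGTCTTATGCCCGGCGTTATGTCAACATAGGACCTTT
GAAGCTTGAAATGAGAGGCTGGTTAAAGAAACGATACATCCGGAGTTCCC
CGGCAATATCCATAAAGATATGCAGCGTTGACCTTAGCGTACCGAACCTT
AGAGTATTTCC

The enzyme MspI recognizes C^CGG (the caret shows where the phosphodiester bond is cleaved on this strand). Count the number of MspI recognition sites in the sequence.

3

CCGG occurs starting at positions 24, 90, 100.
MspI cuts at 3 sites.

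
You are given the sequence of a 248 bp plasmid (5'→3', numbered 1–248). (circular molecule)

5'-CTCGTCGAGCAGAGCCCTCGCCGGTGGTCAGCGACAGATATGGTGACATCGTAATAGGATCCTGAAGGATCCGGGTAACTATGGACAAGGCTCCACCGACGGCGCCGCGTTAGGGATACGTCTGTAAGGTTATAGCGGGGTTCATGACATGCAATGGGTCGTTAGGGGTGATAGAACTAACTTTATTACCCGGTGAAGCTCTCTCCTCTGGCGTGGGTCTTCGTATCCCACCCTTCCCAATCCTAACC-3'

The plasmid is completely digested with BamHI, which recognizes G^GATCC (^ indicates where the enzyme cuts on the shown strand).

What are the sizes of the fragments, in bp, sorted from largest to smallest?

BamHI sites (GGATCC) start at positions 57, 67.
BamHI cuts after the first base of each site, so after positions 57, 67.
Circular molecule, 2 cuts → 2 fragments:
  58–67 → 10 bp
  68–248 then 1–57 → 181 + 57 = 238 bp
Sorted largest to smallest: 238, 10 bp.

238, 10 bp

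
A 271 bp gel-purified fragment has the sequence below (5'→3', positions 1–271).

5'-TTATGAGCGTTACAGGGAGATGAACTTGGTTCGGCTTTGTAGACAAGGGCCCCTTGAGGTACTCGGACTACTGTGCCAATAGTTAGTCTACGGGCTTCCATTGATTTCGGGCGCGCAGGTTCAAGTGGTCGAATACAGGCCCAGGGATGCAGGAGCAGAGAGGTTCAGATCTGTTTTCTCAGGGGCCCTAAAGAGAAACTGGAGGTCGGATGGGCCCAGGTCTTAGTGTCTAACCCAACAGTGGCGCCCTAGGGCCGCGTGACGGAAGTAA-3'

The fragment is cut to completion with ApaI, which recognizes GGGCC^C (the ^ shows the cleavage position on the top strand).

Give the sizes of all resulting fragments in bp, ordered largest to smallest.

ApaI sites (GGGCCC) start at positions 47, 183, 212.
ApaI cuts after base 5 of each site (before the last base), so after positions 51, 187, 216.
Linear molecule, 3 cuts → 4 fragments:
  1–51 → 51 bp
  52–187 → 136 bp
  188–216 → 29 bp
  217–271 → 55 bp
Sorted largest to smallest: 136, 55, 51, 29 bp.

136, 55, 51, 29 bp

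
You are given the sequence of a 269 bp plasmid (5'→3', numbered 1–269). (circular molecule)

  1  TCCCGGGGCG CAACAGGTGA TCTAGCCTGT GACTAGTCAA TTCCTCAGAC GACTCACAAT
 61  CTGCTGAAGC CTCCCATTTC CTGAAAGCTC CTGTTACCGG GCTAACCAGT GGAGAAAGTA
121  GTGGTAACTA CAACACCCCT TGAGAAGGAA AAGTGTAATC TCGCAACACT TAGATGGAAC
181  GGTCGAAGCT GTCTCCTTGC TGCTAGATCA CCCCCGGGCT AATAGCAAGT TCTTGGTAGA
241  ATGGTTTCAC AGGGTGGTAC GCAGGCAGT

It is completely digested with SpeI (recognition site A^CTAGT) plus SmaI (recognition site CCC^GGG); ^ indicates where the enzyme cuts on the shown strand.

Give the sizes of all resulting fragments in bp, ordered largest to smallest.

The SpeI site (ACTAGT) starts at position 32.
SpeI cuts after the first base of each site, so after position 32.
SmaI sites (CCCGGG) start at positions 2, 213.
SmaI cuts after base 3 of each site, so after positions 4, 215.
Combined cut positions: 4, 32, 215.
Circular molecule, 3 cuts → 3 fragments:
  5–32 → 28 bp
  33–215 → 183 bp
  216–269 then 1–4 → 54 + 4 = 58 bp
Sorted largest to smallest: 183, 58, 28 bp.

183, 58, 28 bp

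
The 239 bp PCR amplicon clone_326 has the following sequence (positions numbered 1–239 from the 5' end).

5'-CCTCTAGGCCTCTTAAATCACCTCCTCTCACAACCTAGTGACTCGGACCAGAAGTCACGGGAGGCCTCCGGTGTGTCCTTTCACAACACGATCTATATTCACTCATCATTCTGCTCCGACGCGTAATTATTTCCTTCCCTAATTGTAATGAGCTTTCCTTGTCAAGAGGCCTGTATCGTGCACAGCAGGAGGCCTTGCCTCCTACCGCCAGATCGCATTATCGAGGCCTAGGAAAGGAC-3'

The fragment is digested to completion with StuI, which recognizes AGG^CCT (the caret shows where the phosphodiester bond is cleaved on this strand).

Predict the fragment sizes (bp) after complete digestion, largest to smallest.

105, 56, 34, 23, 13, 8 bp

StuI sites (AGGCCT) start at positions 6, 62, 167, 190, 224.
StuI cuts after base 3 of each site, so after positions 8, 64, 169, 192, 226.
Linear molecule, 5 cuts → 6 fragments:
  1–8 → 8 bp
  9–64 → 56 bp
  65–169 → 105 bp
  170–192 → 23 bp
  193–226 → 34 bp
  227–239 → 13 bp
Sorted largest to smallest: 105, 56, 34, 23, 13, 8 bp.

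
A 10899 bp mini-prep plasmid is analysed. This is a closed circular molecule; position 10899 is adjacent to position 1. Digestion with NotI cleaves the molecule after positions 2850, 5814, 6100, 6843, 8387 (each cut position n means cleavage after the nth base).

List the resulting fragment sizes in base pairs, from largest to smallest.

5362, 2964, 1544, 743, 286 bp

Circular molecule, 5 cuts → 5 fragments:
  5814 − 2850 = 2964 bp
  6100 − 5814 = 286 bp
  6843 − 6100 = 743 bp
  8387 − 6843 = 1544 bp
  wrap: 10899 − 8387 + 2850 = 5362 bp
Sorted largest to smallest: 5362, 2964, 1544, 743, 286 bp.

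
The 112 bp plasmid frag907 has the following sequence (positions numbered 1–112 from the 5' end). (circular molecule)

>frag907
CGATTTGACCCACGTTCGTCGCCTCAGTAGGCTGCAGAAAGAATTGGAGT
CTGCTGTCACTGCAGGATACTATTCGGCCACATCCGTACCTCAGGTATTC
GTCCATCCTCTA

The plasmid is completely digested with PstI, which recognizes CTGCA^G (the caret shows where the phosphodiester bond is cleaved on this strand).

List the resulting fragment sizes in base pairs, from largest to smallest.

PstI sites (CTGCAG) start at positions 32, 60.
PstI cuts after base 5 of each site (before the last base), so after positions 36, 64.
Circular molecule, 2 cuts → 2 fragments:
  37–64 → 28 bp
  65–112 then 1–36 → 48 + 36 = 84 bp
Sorted largest to smallest: 84, 28 bp.

84, 28 bp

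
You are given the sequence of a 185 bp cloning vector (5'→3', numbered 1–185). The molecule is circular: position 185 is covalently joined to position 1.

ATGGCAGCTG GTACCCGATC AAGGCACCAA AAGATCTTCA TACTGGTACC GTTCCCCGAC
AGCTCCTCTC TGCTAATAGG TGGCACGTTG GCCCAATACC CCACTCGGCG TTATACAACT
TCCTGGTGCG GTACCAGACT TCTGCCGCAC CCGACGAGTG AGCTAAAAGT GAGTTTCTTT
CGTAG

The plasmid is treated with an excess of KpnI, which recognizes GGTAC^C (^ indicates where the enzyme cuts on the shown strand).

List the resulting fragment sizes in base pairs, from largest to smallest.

85, 65, 35 bp

KpnI sites (GGTACC) start at positions 10, 45, 130.
KpnI cuts after base 5 of each site (before the last base), so after positions 14, 49, 134.
Circular molecule, 3 cuts → 3 fragments:
  15–49 → 35 bp
  50–134 → 85 bp
  135–185 then 1–14 → 51 + 14 = 65 bp
Sorted largest to smallest: 85, 65, 35 bp.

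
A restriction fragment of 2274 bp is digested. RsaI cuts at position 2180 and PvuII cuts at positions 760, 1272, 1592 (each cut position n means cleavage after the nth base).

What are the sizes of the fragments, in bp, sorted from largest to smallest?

760, 588, 512, 320, 94 bp

Combined cut positions (sorted): 760, 1272, 1592, 2180.
Linear molecule, 4 cuts → 5 fragments:
  760 − 0 = 760 bp
  1272 − 760 = 512 bp
  1592 − 1272 = 320 bp
  2180 − 1592 = 588 bp
  2274 − 2180 = 94 bp
Sorted largest to smallest: 760, 588, 512, 320, 94 bp.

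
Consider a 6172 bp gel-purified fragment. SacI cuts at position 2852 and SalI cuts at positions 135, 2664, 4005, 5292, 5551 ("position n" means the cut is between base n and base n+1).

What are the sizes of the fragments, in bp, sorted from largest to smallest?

Combined cut positions (sorted): 135, 2664, 2852, 4005, 5292, 5551.
Linear molecule, 6 cuts → 7 fragments:
  135 − 0 = 135 bp
  2664 − 135 = 2529 bp
  2852 − 2664 = 188 bp
  4005 − 2852 = 1153 bp
  5292 − 4005 = 1287 bp
  5551 − 5292 = 259 bp
  6172 − 5551 = 621 bp
Sorted largest to smallest: 2529, 1287, 1153, 621, 259, 188, 135 bp.

2529, 1287, 1153, 621, 259, 188, 135 bp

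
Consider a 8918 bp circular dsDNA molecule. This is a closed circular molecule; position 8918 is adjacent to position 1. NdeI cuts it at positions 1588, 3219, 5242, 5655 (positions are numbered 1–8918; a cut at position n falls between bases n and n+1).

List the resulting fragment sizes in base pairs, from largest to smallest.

Circular molecule, 4 cuts → 4 fragments:
  3219 − 1588 = 1631 bp
  5242 − 3219 = 2023 bp
  5655 − 5242 = 413 bp
  wrap: 8918 − 5655 + 1588 = 4851 bp
Sorted largest to smallest: 4851, 2023, 1631, 413 bp.

4851, 2023, 1631, 413 bp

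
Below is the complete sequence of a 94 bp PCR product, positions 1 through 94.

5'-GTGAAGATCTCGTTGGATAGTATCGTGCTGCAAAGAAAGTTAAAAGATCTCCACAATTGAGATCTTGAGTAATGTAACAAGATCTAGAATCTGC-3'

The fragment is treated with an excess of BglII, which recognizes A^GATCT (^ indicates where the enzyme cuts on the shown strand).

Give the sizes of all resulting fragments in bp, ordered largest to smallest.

BglII sites (AGATCT) start at positions 5, 45, 60, 80.
BglII cuts after the first base of each site, so after positions 5, 45, 60, 80.
Linear molecule, 4 cuts → 5 fragments:
  1–5 → 5 bp
  6–45 → 40 bp
  46–60 → 15 bp
  61–80 → 20 bp
  81–94 → 14 bp
Sorted largest to smallest: 40, 20, 15, 14, 5 bp.

40, 20, 15, 14, 5 bp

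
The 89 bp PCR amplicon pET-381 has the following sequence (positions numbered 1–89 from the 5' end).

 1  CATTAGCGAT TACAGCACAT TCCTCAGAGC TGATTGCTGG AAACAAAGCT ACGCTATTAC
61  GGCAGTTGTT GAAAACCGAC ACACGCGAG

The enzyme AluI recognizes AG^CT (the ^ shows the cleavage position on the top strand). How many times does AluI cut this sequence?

2

AGCT occurs starting at positions 28, 47.
AluI cuts at 2 sites.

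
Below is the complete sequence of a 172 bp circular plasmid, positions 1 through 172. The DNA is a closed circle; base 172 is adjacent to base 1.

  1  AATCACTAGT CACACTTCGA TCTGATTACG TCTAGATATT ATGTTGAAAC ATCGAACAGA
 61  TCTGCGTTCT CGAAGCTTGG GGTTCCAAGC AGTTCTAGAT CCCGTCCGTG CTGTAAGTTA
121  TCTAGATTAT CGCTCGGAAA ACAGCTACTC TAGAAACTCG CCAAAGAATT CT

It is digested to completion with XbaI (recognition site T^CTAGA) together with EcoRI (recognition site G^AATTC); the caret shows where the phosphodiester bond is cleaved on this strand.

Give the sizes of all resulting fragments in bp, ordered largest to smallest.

XbaI sites (TCTAGA) start at positions 31, 94, 121, 149.
XbaI cuts after the first base of each site, so after positions 31, 94, 121, 149.
The EcoRI site (GAATTC) starts at position 166.
EcoRI cuts after the first base of each site, so after position 166.
Combined cut positions: 31, 94, 121, 149, 166.
Circular molecule, 5 cuts → 5 fragments:
  32–94 → 63 bp
  95–121 → 27 bp
  122–149 → 28 bp
  150–166 → 17 bp
  167–172 then 1–31 → 6 + 31 = 37 bp
Sorted largest to smallest: 63, 37, 28, 27, 17 bp.

63, 37, 28, 27, 17 bp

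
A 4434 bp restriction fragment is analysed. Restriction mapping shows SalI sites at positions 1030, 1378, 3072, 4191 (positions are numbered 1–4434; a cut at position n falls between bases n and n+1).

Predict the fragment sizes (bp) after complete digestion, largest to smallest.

Linear molecule, 4 cuts → 5 fragments:
  1030 − 0 = 1030 bp
  1378 − 1030 = 348 bp
  3072 − 1378 = 1694 bp
  4191 − 3072 = 1119 bp
  4434 − 4191 = 243 bp
Sorted largest to smallest: 1694, 1119, 1030, 348, 243 bp.

1694, 1119, 1030, 348, 243 bp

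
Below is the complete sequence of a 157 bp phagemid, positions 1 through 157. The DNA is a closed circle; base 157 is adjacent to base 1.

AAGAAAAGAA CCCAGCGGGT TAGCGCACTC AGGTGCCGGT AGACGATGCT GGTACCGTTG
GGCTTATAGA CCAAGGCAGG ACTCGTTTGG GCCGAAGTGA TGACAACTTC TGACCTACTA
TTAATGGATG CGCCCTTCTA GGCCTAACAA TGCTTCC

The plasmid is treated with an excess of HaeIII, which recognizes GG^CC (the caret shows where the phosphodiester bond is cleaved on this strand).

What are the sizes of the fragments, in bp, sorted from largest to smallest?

HaeIII sites (GGCC) start at positions 90, 141.
HaeIII cuts after base 2 of each site, so after positions 91, 142.
Circular molecule, 2 cuts → 2 fragments:
  92–142 → 51 bp
  143–157 then 1–91 → 15 + 91 = 106 bp
Sorted largest to smallest: 106, 51 bp.

106, 51 bp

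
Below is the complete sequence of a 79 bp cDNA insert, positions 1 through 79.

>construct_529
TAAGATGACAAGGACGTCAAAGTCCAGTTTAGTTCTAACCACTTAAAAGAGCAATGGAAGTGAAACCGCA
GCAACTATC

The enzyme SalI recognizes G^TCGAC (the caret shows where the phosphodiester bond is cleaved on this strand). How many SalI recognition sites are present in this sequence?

No occurrence of GTCGAC is present in the sequence.
SalI does not cut: 0 sites.

0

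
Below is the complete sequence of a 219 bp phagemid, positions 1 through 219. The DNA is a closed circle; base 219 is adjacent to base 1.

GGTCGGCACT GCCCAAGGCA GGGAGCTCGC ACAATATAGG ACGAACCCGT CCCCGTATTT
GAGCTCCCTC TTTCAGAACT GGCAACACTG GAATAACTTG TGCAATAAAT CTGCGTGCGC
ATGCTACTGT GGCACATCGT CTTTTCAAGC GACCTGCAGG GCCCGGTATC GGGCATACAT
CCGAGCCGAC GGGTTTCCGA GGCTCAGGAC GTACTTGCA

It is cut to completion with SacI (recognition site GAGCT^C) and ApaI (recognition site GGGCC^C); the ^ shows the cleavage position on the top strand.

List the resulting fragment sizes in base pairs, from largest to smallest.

98, 83, 38 bp

SacI sites (GAGCTC) start at positions 23, 61.
SacI cuts after base 5 of each site (before the last base), so after positions 27, 65.
The ApaI site (GGGCCC) starts at position 159.
ApaI cuts after base 5 of each site (before the last base), so after position 163.
Combined cut positions: 27, 65, 163.
Circular molecule, 3 cuts → 3 fragments:
  28–65 → 38 bp
  66–163 → 98 bp
  164–219 then 1–27 → 56 + 27 = 83 bp
Sorted largest to smallest: 98, 83, 38 bp.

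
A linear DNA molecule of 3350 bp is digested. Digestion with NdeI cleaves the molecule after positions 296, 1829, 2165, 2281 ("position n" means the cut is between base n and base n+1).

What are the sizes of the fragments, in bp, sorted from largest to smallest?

Linear molecule, 4 cuts → 5 fragments:
  296 − 0 = 296 bp
  1829 − 296 = 1533 bp
  2165 − 1829 = 336 bp
  2281 − 2165 = 116 bp
  3350 − 2281 = 1069 bp
Sorted largest to smallest: 1533, 1069, 336, 296, 116 bp.

1533, 1069, 336, 296, 116 bp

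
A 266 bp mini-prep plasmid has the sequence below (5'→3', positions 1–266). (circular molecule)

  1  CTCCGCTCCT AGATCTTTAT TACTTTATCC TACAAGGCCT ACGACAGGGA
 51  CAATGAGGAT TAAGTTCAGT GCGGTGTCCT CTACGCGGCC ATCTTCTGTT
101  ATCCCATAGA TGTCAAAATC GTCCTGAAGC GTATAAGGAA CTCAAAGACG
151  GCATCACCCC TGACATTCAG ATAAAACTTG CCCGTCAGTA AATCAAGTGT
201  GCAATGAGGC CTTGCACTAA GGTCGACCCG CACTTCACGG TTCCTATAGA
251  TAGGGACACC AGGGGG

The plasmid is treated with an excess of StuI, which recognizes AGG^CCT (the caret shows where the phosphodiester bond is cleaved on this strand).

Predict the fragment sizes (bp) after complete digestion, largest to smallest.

172, 94 bp

StuI sites (AGGCCT) start at positions 35, 207.
StuI cuts after base 3 of each site, so after positions 37, 209.
Circular molecule, 2 cuts → 2 fragments:
  38–209 → 172 bp
  210–266 then 1–37 → 57 + 37 = 94 bp
Sorted largest to smallest: 172, 94 bp.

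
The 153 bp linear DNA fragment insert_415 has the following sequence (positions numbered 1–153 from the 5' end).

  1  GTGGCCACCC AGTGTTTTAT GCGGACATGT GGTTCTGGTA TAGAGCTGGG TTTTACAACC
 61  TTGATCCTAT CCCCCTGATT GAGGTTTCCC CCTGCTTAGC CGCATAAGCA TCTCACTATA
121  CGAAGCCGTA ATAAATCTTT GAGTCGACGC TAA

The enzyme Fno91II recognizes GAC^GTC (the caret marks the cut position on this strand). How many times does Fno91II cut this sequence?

No occurrence of GACGTC is present in the sequence.
Fno91II does not cut: 0 sites.

0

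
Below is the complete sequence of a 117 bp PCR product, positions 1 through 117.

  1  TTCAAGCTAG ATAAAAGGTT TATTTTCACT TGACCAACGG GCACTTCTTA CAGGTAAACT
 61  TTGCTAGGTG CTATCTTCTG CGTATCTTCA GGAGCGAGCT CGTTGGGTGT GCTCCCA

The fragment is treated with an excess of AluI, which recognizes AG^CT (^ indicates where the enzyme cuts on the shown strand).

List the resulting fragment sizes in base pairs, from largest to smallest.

AluI sites (AGCT) start at positions 5, 97.
AluI cuts after base 2 of each site, so after positions 6, 98.
Linear molecule, 2 cuts → 3 fragments:
  1–6 → 6 bp
  7–98 → 92 bp
  99–117 → 19 bp
Sorted largest to smallest: 92, 19, 6 bp.

92, 19, 6 bp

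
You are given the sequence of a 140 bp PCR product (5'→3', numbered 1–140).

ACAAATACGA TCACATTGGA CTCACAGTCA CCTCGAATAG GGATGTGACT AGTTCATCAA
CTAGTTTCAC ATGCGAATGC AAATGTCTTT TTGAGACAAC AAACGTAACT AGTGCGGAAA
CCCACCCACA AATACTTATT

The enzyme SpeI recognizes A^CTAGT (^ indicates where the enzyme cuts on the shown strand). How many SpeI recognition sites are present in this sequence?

3

ACTAGT occurs starting at positions 48, 60, 108.
SpeI cuts at 3 sites.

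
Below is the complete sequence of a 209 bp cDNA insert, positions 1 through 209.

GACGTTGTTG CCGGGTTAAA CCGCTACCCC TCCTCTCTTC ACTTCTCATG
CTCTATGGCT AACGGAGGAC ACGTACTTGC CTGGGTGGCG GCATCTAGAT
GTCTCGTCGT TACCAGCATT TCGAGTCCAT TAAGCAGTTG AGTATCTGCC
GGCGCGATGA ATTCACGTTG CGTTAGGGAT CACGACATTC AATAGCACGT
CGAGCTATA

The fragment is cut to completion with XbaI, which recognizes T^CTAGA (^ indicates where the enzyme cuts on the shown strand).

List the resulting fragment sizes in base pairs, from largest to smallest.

The XbaI site (TCTAGA) starts at position 94.
XbaI cuts after the first base of each site, so after position 94.
Linear molecule, 1 cut → 2 fragments:
  1–94 → 94 bp
  95–209 → 115 bp
Sorted largest to smallest: 115, 94 bp.

115, 94 bp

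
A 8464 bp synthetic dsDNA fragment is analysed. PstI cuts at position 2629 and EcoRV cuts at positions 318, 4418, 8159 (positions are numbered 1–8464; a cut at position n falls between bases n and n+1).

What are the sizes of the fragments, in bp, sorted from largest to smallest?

Combined cut positions (sorted): 318, 2629, 4418, 8159.
Linear molecule, 4 cuts → 5 fragments:
  318 − 0 = 318 bp
  2629 − 318 = 2311 bp
  4418 − 2629 = 1789 bp
  8159 − 4418 = 3741 bp
  8464 − 8159 = 305 bp
Sorted largest to smallest: 3741, 2311, 1789, 318, 305 bp.

3741, 2311, 1789, 318, 305 bp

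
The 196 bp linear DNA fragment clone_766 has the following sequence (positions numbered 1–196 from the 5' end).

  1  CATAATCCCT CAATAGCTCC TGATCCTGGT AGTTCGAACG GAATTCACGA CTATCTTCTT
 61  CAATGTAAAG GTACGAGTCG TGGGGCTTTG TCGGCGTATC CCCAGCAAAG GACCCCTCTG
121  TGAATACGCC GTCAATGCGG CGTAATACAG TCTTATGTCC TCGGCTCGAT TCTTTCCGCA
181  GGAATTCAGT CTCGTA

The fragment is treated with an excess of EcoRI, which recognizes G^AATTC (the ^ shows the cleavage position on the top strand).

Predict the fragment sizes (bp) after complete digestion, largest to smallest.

141, 41, 14 bp

EcoRI sites (GAATTC) start at positions 41, 182.
EcoRI cuts after the first base of each site, so after positions 41, 182.
Linear molecule, 2 cuts → 3 fragments:
  1–41 → 41 bp
  42–182 → 141 bp
  183–196 → 14 bp
Sorted largest to smallest: 141, 41, 14 bp.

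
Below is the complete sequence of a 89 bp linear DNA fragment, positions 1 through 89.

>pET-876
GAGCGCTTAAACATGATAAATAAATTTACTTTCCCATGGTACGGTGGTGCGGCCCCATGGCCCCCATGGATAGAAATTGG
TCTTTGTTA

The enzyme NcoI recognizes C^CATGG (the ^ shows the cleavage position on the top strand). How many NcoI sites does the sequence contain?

3

CCATGG occurs starting at positions 34, 55, 64.
NcoI cuts at 3 sites.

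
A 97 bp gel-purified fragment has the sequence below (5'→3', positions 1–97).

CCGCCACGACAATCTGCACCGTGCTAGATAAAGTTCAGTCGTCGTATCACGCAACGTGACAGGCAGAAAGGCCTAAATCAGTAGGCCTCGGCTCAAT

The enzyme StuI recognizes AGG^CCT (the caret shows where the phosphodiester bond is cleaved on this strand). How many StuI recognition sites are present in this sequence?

2

AGGCCT occurs starting at positions 69, 83.
StuI cuts at 2 sites.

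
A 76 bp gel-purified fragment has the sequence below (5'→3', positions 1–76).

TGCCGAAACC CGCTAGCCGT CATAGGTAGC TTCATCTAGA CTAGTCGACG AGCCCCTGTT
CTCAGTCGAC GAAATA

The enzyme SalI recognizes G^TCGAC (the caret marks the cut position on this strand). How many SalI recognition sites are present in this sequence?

2

GTCGAC occurs starting at positions 44, 65.
SalI cuts at 2 sites.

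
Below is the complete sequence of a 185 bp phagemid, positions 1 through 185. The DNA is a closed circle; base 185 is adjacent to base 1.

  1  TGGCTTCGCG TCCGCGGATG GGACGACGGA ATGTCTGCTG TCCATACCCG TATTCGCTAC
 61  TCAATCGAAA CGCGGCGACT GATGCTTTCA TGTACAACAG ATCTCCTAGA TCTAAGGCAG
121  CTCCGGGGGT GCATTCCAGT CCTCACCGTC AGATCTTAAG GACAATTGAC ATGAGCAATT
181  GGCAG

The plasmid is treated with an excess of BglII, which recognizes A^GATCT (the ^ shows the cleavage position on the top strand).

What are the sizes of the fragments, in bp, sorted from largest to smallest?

133, 43, 9 bp

BglII sites (AGATCT) start at positions 99, 108, 151.
BglII cuts after the first base of each site, so after positions 99, 108, 151.
Circular molecule, 3 cuts → 3 fragments:
  100–108 → 9 bp
  109–151 → 43 bp
  152–185 then 1–99 → 34 + 99 = 133 bp
Sorted largest to smallest: 133, 43, 9 bp.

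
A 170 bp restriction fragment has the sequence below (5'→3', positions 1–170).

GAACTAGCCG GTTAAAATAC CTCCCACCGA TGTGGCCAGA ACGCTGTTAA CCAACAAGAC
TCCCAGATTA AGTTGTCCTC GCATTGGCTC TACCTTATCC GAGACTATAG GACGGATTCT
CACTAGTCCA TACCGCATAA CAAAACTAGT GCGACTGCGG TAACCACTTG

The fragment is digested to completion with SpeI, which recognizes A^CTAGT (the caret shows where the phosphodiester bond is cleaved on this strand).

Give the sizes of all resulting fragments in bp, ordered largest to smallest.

122, 25, 23 bp

SpeI sites (ACTAGT) start at positions 122, 145.
SpeI cuts after the first base of each site, so after positions 122, 145.
Linear molecule, 2 cuts → 3 fragments:
  1–122 → 122 bp
  123–145 → 23 bp
  146–170 → 25 bp
Sorted largest to smallest: 122, 25, 23 bp.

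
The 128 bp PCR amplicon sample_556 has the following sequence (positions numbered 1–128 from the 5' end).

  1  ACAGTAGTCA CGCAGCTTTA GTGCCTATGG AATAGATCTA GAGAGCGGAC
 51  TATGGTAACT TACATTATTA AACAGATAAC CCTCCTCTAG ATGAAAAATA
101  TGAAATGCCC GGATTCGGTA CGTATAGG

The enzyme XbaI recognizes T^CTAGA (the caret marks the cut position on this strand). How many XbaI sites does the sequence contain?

TCTAGA occurs starting at positions 37, 86.
XbaI cuts at 2 sites.

2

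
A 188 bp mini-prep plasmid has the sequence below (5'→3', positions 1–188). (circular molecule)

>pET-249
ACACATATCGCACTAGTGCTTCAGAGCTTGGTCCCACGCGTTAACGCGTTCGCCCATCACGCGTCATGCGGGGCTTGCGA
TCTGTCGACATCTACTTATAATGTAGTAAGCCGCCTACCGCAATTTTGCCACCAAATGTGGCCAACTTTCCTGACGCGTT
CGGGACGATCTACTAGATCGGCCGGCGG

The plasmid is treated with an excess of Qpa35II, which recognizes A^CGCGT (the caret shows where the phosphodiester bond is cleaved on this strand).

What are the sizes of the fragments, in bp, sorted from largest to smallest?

Qpa35II sites (ACGCGT) start at positions 36, 44, 59, 154.
Qpa35II cuts after the first base of each site, so after positions 36, 44, 59, 154.
Circular molecule, 4 cuts → 4 fragments:
  37–44 → 8 bp
  45–59 → 15 bp
  60–154 → 95 bp
  155–188 then 1–36 → 34 + 36 = 70 bp
Sorted largest to smallest: 95, 70, 15, 8 bp.

95, 70, 15, 8 bp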